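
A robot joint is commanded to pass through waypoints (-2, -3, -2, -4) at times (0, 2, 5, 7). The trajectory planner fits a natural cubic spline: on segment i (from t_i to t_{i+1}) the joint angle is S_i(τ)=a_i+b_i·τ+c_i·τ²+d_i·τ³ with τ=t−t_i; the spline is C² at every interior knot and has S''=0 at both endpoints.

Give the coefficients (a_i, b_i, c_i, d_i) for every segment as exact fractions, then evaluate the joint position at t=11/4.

  seg 0: a=-2 b=-421/546 c=0 d=37/546
  seg 1: a=-3 b=23/546 c=37/91 d=-13/126
  seg 2: a=-2 b=-83/273 c=-95/182 d=95/1092
S(11/4) = -32419/11648

Δ: Δ0=-1/2, Δ1=1/3, Δ2=-1
row 1: diag=10, rhs=5; c'=3/10, d'=1/2
row 2: denom=10−3·3/10=91/10; d'=(-8−3·1/2)/(91/10)=-95/91
back: M2=-95/91
back: M1=1/2−3/10·-95/91=74/91
M: M0=0, M1=74/91, M2=-95/91, M3=0
seg 0: a=-2, c=M0/2=0, d=(M1−M0)/(6·2)=37/546, b=Δ0−h0·(2M0+M1)/6=-421/546
seg 1: a=-3, c=M1/2=37/91, d=(M2−M1)/(6·3)=-13/126, b=Δ1−h1·(2M1+M2)/6=23/546
seg 2: a=-2, c=M2/2=-95/182, d=(M3−M2)/(6·2)=95/1092, b=Δ2−h2·(2M2+M3)/6=-83/273
t_q=11/4 → seg 1, τ=3/4; S=-3+23/546·τ+37/91·τ²+-13/126·τ³=-32419/11648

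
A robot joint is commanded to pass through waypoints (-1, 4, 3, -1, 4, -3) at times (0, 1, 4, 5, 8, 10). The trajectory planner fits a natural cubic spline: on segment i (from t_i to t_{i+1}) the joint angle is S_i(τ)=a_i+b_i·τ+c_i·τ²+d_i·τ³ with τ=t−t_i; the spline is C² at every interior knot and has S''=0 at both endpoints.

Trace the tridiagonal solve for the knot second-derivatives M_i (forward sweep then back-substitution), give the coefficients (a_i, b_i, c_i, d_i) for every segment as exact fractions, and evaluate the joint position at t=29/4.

  seg 0: a=-1 b=14069/2550 c=0 d=-1319/2550
  seg 1: a=4 b=5056/1275 c=-1319/850 d=101/2550
  seg 2: a=3 b=-10903/2550 c=-508/425 d=3751/2550
  seg 3: a=-1 b=-169/75 c=547/170 d=-4873/7650
  seg 4: a=4 b=-373/2550 c=-1069/425 d=1069/2550
S(29/4) = 161219/54400

Δ: Δ0=5, Δ1=-1/3, Δ2=-4, Δ3=5/3, Δ4=-7/2
row 1: diag=8, rhs=-32; c'=3/8, d'=-4
row 2: denom=8−3·3/8=55/8; d'=(-22−3·-4)/(55/8)=-16/11
row 3: denom=8−1·8/55=432/55; d'=(34−1·-16/11)/(432/55)=325/72
row 4: denom=10−3·55/144=425/48; d'=(-31−3·325/72)/(425/48)=-2138/425
back: M4=-2138/425
back: M3=325/72−55/144·-2138/425=547/85
back: M2=-16/11−8/55·547/85=-1016/425
back: M1=-4−3/8·-1016/425=-1319/425
M: M0=0, M1=-1319/425, M2=-1016/425, M3=547/85, M4=-2138/425, M5=0
seg 0: a=-1, c=M0/2=0, d=(M1−M0)/(6·1)=-1319/2550, b=Δ0−h0·(2M0+M1)/6=14069/2550
seg 1: a=4, c=M1/2=-1319/850, d=(M2−M1)/(6·3)=101/2550, b=Δ1−h1·(2M1+M2)/6=5056/1275
seg 2: a=3, c=M2/2=-508/425, d=(M3−M2)/(6·1)=3751/2550, b=Δ2−h2·(2M2+M3)/6=-10903/2550
seg 3: a=-1, c=M3/2=547/170, d=(M4−M3)/(6·3)=-4873/7650, b=Δ3−h3·(2M3+M4)/6=-169/75
seg 4: a=4, c=M4/2=-1069/425, d=(M5−M4)/(6·2)=1069/2550, b=Δ4−h4·(2M4+M5)/6=-373/2550
t_q=29/4 → seg 3, τ=9/4; S=-1+-169/75·τ+547/170·τ²+-4873/7650·τ³=161219/54400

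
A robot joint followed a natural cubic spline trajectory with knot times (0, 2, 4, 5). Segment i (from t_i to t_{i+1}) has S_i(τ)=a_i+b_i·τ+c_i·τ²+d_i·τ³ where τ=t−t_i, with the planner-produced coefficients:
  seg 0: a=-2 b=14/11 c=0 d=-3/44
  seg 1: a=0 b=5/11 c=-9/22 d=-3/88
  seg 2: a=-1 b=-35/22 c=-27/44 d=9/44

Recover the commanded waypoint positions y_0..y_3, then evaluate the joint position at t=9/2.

y_0=-2 y_1=0 y_2=-1 y_3=-3
S(9/2) = -677/352

y_0 = S_0(0) = a_0 = -2
y_1 = S_1(0) = a_1 = 0
y_2 = S_2(0) = a_2 = -1
y_3 = S_2(1) = -3
t_q=9/2 is in segment 2 (τ=1/2); S_2(τ)=-677/352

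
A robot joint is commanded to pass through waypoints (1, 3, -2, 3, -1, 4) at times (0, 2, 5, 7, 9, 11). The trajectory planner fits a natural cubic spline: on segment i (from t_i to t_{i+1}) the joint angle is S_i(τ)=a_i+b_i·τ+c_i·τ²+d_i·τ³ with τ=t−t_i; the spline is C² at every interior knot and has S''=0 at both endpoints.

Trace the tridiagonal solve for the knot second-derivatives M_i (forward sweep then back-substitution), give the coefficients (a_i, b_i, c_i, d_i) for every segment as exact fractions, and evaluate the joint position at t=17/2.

Δ: Δ0=1, Δ1=-5/3, Δ2=5/2, Δ3=-2, Δ4=5/2
row 1: diag=10, rhs=-16; c'=3/10, d'=-8/5
row 2: denom=10−3·3/10=91/10; d'=(25−3·-8/5)/(91/10)=298/91
row 3: denom=8−2·20/91=688/91; d'=(-27−2·298/91)/(688/91)=-71/16
row 4: denom=8−2·91/344=1285/172; d'=(27−2·-71/16)/(1285/172)=12341/2570
back: M4=12341/2570
back: M3=-71/16−91/344·12341/2570=-14669/2570
back: M2=298/91−20/91·-14669/2570=1164/257
back: M1=-8/5−3/10·1164/257=-3802/1285
M: M0=0, M1=-3802/1285, M2=1164/257, M3=-14669/2570, M4=12341/2570, M5=0
seg 0: a=1, c=M0/2=0, d=(M1−M0)/(6·2)=-1901/7710, b=Δ0−h0·(2M0+M1)/6=7657/3855
seg 1: a=3, c=M1/2=-1901/1285, d=(M2−M1)/(6·3)=4811/11565, b=Δ1−h1·(2M1+M2)/6=-3749/3855
seg 2: a=-2, c=M2/2=582/257, d=(M3−M2)/(6·2)=-26309/30840, b=Δ2−h2·(2M2+M3)/6=5332/3855
seg 3: a=3, c=M3/2=-14669/5140, d=(M4−M3)/(6·2)=2701/3084, b=Δ3−h3·(2M3+M4)/6=1577/7710
seg 4: a=-1, c=M4/2=12341/5140, d=(M5−M4)/(6·2)=-12341/30840, b=Δ4−h4·(2M4+M5)/6=-5407/7710
t_q=17/2 → seg 3, τ=3/2; S=3+1577/7710·τ+-14669/5140·τ²+2701/3084·τ³=-6521/41120

  seg 0: a=1 b=7657/3855 c=0 d=-1901/7710
  seg 1: a=3 b=-3749/3855 c=-1901/1285 d=4811/11565
  seg 2: a=-2 b=5332/3855 c=582/257 d=-26309/30840
  seg 3: a=3 b=1577/7710 c=-14669/5140 d=2701/3084
  seg 4: a=-1 b=-5407/7710 c=12341/5140 d=-12341/30840
S(17/2) = -6521/41120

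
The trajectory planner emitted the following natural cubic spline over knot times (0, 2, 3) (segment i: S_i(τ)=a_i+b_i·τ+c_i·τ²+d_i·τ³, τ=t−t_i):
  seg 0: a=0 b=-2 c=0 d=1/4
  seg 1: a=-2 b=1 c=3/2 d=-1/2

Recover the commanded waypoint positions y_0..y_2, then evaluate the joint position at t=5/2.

y_0 = S_0(0) = a_0 = 0
y_1 = S_1(0) = a_1 = -2
y_2 = S_1(1) = 0
t_q=5/2 is in segment 1 (τ=1/2); S_1(τ)=-19/16

y_0=0 y_1=-2 y_2=0
S(5/2) = -19/16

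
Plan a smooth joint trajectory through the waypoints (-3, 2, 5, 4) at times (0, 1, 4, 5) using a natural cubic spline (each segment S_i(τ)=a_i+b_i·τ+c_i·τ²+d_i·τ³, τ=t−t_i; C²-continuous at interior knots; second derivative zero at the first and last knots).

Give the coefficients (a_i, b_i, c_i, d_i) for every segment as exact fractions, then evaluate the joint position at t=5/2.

Δ: Δ0=5, Δ1=1, Δ2=-1
row 1: diag=8, rhs=-24; c'=3/8, d'=-3
row 2: denom=8−3·3/8=55/8; d'=(-12−3·-3)/(55/8)=-24/55
back: M2=-24/55
back: M1=-3−3/8·-24/55=-156/55
M: M0=0, M1=-156/55, M2=-24/55, M3=0
seg 0: a=-3, c=M0/2=0, d=(M1−M0)/(6·1)=-26/55, b=Δ0−h0·(2M0+M1)/6=301/55
seg 1: a=2, c=M1/2=-78/55, d=(M2−M1)/(6·3)=2/15, b=Δ1−h1·(2M1+M2)/6=223/55
seg 2: a=5, c=M2/2=-12/55, d=(M3−M2)/(6·1)=4/55, b=Δ2−h2·(2M2+M3)/6=-47/55
t_q=5/2 → seg 1, τ=3/2; S=2+223/55·τ+-78/55·τ²+2/15·τ³=235/44

  seg 0: a=-3 b=301/55 c=0 d=-26/55
  seg 1: a=2 b=223/55 c=-78/55 d=2/15
  seg 2: a=5 b=-47/55 c=-12/55 d=4/55
S(5/2) = 235/44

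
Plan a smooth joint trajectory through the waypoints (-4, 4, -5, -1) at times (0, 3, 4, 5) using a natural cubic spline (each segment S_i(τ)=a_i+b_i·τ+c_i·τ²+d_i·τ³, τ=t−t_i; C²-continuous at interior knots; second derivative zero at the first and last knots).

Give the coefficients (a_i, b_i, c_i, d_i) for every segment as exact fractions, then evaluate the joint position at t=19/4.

  seg 0: a=-4 b=785/93 c=0 d=-179/279
  seg 1: a=4 b=-826/93 c=-179/31 d=526/93
  seg 2: a=-5 b=-322/93 c=347/31 d=-347/93
S(19/4) = -5703/1984

Δ: Δ0=8/3, Δ1=-9, Δ2=4
row 1: diag=8, rhs=-70; c'=1/8, d'=-35/4
row 2: denom=4−1·1/8=31/8; d'=(78−1·-35/4)/(31/8)=694/31
back: M2=694/31
back: M1=-35/4−1/8·694/31=-358/31
M: M0=0, M1=-358/31, M2=694/31, M3=0
seg 0: a=-4, c=M0/2=0, d=(M1−M0)/(6·3)=-179/279, b=Δ0−h0·(2M0+M1)/6=785/93
seg 1: a=4, c=M1/2=-179/31, d=(M2−M1)/(6·1)=526/93, b=Δ1−h1·(2M1+M2)/6=-826/93
seg 2: a=-5, c=M2/2=347/31, d=(M3−M2)/(6·1)=-347/93, b=Δ2−h2·(2M2+M3)/6=-322/93
t_q=19/4 → seg 2, τ=3/4; S=-5+-322/93·τ+347/31·τ²+-347/93·τ³=-5703/1984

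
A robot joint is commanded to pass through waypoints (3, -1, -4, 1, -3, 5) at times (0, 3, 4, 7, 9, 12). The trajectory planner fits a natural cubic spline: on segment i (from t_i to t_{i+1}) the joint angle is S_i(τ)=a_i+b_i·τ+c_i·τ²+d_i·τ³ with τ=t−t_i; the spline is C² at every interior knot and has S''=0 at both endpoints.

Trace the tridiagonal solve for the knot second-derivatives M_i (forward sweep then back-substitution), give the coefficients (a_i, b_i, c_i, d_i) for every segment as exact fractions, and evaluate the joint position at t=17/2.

  seg 0: a=3 b=-163/444 c=0 d=-143/1332
  seg 1: a=-1 b=-725/222 c=-143/148 d=547/444
  seg 2: a=-4 b=-667/444 c=101/37 d=-743/1332
  seg 3: a=1 b=-41/222 c=-339/148 d=307/444
  seg 4: a=-3 b=-233/222 c=275/148 d=-275/1332
S(17/2) = -2483/1184

Δ: Δ0=-4/3, Δ1=-3, Δ2=5/3, Δ3=-2, Δ4=8/3
row 1: diag=8, rhs=-10; c'=1/8, d'=-5/4
row 2: denom=8−1·1/8=63/8; d'=(28−1·-5/4)/(63/8)=26/7
row 3: denom=10−3·8/21=62/7; d'=(-22−3·26/7)/(62/7)=-116/31
row 4: denom=10−2·7/31=296/31; d'=(28−2·-116/31)/(296/31)=275/74
back: M4=275/74
back: M3=-116/31−7/31·275/74=-339/74
back: M2=26/7−8/21·-339/74=202/37
back: M1=-5/4−1/8·202/37=-143/74
M: M0=0, M1=-143/74, M2=202/37, M3=-339/74, M4=275/74, M5=0
seg 0: a=3, c=M0/2=0, d=(M1−M0)/(6·3)=-143/1332, b=Δ0−h0·(2M0+M1)/6=-163/444
seg 1: a=-1, c=M1/2=-143/148, d=(M2−M1)/(6·1)=547/444, b=Δ1−h1·(2M1+M2)/6=-725/222
seg 2: a=-4, c=M2/2=101/37, d=(M3−M2)/(6·3)=-743/1332, b=Δ2−h2·(2M2+M3)/6=-667/444
seg 3: a=1, c=M3/2=-339/148, d=(M4−M3)/(6·2)=307/444, b=Δ3−h3·(2M3+M4)/6=-41/222
seg 4: a=-3, c=M4/2=275/148, d=(M5−M4)/(6·3)=-275/1332, b=Δ4−h4·(2M4+M5)/6=-233/222
t_q=17/2 → seg 3, τ=3/2; S=1+-41/222·τ+-339/148·τ²+307/444·τ³=-2483/1184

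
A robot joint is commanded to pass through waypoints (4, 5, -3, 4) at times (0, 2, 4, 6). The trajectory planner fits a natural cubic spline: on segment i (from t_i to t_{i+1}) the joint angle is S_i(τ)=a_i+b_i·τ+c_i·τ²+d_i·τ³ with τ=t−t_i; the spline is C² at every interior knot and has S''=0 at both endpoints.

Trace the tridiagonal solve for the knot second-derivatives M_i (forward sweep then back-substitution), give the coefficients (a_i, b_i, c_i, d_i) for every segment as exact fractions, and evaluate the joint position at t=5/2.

  seg 0: a=4 b=11/5 c=0 d=-17/40
  seg 1: a=5 b=-29/10 c=-51/20 d=1
  seg 2: a=-3 b=-11/10 c=69/20 d=-23/40
S(5/2) = 243/80

Δ: Δ0=1/2, Δ1=-4, Δ2=7/2
row 1: diag=8, rhs=-27; c'=1/4, d'=-27/8
row 2: denom=8−2·1/4=15/2; d'=(45−2·-27/8)/(15/2)=69/10
back: M2=69/10
back: M1=-27/8−1/4·69/10=-51/10
M: M0=0, M1=-51/10, M2=69/10, M3=0
seg 0: a=4, c=M0/2=0, d=(M1−M0)/(6·2)=-17/40, b=Δ0−h0·(2M0+M1)/6=11/5
seg 1: a=5, c=M1/2=-51/20, d=(M2−M1)/(6·2)=1, b=Δ1−h1·(2M1+M2)/6=-29/10
seg 2: a=-3, c=M2/2=69/20, d=(M3−M2)/(6·2)=-23/40, b=Δ2−h2·(2M2+M3)/6=-11/10
t_q=5/2 → seg 1, τ=1/2; S=5+-29/10·τ+-51/20·τ²+1·τ³=243/80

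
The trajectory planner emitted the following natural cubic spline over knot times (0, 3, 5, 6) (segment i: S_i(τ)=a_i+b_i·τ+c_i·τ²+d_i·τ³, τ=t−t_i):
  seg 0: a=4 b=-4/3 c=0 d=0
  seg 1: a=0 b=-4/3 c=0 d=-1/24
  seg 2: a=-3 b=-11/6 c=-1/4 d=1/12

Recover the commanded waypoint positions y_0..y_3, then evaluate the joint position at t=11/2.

y_0=4 y_1=0 y_2=-3 y_3=-5
S(11/2) = -127/32

y_0 = S_0(0) = a_0 = 4
y_1 = S_1(0) = a_1 = 0
y_2 = S_2(0) = a_2 = -3
y_3 = S_2(1) = -5
t_q=11/2 is in segment 2 (τ=1/2); S_2(τ)=-127/32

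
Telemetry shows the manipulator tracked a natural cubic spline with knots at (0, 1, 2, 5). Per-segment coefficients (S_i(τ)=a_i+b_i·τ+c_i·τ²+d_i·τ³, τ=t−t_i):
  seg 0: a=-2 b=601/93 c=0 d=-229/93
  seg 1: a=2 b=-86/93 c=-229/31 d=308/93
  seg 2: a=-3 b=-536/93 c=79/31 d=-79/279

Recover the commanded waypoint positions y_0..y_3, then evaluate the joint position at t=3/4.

y_0=-2 y_1=2 y_2=-3 y_3=-5
S(3/4) = 3587/1984

y_0 = S_0(0) = a_0 = -2
y_1 = S_1(0) = a_1 = 2
y_2 = S_2(0) = a_2 = -3
y_3 = S_2(3) = -5
t_q=3/4 is in segment 0 (τ=3/4); S_0(τ)=3587/1984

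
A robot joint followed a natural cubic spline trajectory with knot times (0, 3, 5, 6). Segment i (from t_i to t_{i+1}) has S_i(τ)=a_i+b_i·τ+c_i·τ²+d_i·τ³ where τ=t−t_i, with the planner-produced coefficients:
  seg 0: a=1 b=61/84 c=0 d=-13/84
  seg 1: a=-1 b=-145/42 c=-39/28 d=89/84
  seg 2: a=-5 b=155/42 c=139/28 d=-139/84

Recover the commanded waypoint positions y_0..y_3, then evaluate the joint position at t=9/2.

y_0=1 y_1=-1 y_2=-5 y_3=2
S(9/2) = -1285/224

y_0 = S_0(0) = a_0 = 1
y_1 = S_1(0) = a_1 = -1
y_2 = S_2(0) = a_2 = -5
y_3 = S_2(1) = 2
t_q=9/2 is in segment 1 (τ=3/2); S_1(τ)=-1285/224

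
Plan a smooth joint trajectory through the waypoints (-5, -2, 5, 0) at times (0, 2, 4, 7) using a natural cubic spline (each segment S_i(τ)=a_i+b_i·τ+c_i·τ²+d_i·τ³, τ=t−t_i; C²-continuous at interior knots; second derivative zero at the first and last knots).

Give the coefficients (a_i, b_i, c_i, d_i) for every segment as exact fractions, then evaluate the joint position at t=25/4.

  seg 0: a=-5 b=40/57 c=0 d=91/456
  seg 1: a=-2 b=353/114 c=91/76 d=-227/456
  seg 2: a=5 b=109/57 c=-34/19 d=34/171
S(25/4) = 1525/608

Δ: Δ0=3/2, Δ1=7/2, Δ2=-5/3
row 1: diag=8, rhs=12; c'=1/4, d'=3/2
row 2: denom=10−2·1/4=19/2; d'=(-31−2·3/2)/(19/2)=-68/19
back: M2=-68/19
back: M1=3/2−1/4·-68/19=91/38
M: M0=0, M1=91/38, M2=-68/19, M3=0
seg 0: a=-5, c=M0/2=0, d=(M1−M0)/(6·2)=91/456, b=Δ0−h0·(2M0+M1)/6=40/57
seg 1: a=-2, c=M1/2=91/76, d=(M2−M1)/(6·2)=-227/456, b=Δ1−h1·(2M1+M2)/6=353/114
seg 2: a=5, c=M2/2=-34/19, d=(M3−M2)/(6·3)=34/171, b=Δ2−h2·(2M2+M3)/6=109/57
t_q=25/4 → seg 2, τ=9/4; S=5+109/57·τ+-34/19·τ²+34/171·τ³=1525/608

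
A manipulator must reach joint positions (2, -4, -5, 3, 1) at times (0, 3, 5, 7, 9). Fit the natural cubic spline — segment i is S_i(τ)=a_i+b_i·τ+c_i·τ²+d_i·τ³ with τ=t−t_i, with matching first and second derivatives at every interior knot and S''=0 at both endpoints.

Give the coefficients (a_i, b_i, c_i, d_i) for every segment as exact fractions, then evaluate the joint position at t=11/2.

Δ: Δ0=-2, Δ1=-1/2, Δ2=4, Δ3=-1
row 1: diag=10, rhs=9; c'=1/5, d'=9/10
row 2: denom=8−2·1/5=38/5; d'=(27−2·9/10)/(38/5)=63/19
row 3: denom=8−2·5/19=142/19; d'=(-30−2·63/19)/(142/19)=-348/71
back: M3=-348/71
back: M2=63/19−5/19·-348/71=327/71
back: M1=9/10−1/5·327/71=-3/142
M: M0=0, M1=-3/142, M2=327/71, M3=-348/71, M4=0
seg 0: a=2, c=M0/2=0, d=(M1−M0)/(6·3)=-1/852, b=Δ0−h0·(2M0+M1)/6=-565/284
seg 1: a=-4, c=M1/2=-3/284, d=(M2−M1)/(6·2)=219/568, b=Δ1−h1·(2M1+M2)/6=-287/142
seg 2: a=-5, c=M2/2=327/142, d=(M3−M2)/(6·2)=-225/284, b=Δ2−h2·(2M2+M3)/6=182/71
seg 3: a=3, c=M3/2=-174/71, d=(M4−M3)/(6·2)=29/71, b=Δ3−h3·(2M3+M4)/6=161/71
t_q=11/2 → seg 2, τ=1/2; S=-5+182/71·τ+327/142·τ²+-225/284·τ³=-7365/2272

  seg 0: a=2 b=-565/284 c=0 d=-1/852
  seg 1: a=-4 b=-287/142 c=-3/284 d=219/568
  seg 2: a=-5 b=182/71 c=327/142 d=-225/284
  seg 3: a=3 b=161/71 c=-174/71 d=29/71
S(11/2) = -7365/2272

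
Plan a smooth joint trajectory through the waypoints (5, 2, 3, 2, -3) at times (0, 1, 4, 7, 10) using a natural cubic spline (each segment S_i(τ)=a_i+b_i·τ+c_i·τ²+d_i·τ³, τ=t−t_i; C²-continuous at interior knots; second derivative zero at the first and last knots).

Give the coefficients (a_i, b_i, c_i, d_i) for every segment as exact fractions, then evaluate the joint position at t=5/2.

Δ: Δ0=-3, Δ1=1/3, Δ2=-1/3, Δ3=-5/3
row 1: diag=8, rhs=20; c'=3/8, d'=5/2
row 2: denom=12−3·3/8=87/8; d'=(-4−3·5/2)/(87/8)=-92/87
row 3: denom=12−3·8/29=324/29; d'=(-8−3·-92/87)/(324/29)=-35/81
back: M3=-35/81
back: M2=-92/87−8/29·-35/81=-76/81
back: M1=5/2−3/8·-76/81=77/27
M: M0=0, M1=77/27, M2=-76/81, M3=-35/81, M4=0
seg 0: a=5, c=M0/2=0, d=(M1−M0)/(6·1)=77/162, b=Δ0−h0·(2M0+M1)/6=-563/162
seg 1: a=2, c=M1/2=77/54, d=(M2−M1)/(6·3)=-307/1458, b=Δ1−h1·(2M1+M2)/6=-166/81
seg 2: a=3, c=M2/2=-38/81, d=(M3−M2)/(6·3)=41/1458, b=Δ2−h2·(2M2+M3)/6=133/162
seg 3: a=2, c=M3/2=-35/162, d=(M4−M3)/(6·3)=35/1458, b=Δ3−h3·(2M3+M4)/6=-100/81
t_q=5/2 → seg 1, τ=3/2; S=2+-166/81·τ+77/54·τ²+-307/1458·τ³=205/144

  seg 0: a=5 b=-563/162 c=0 d=77/162
  seg 1: a=2 b=-166/81 c=77/54 d=-307/1458
  seg 2: a=3 b=133/162 c=-38/81 d=41/1458
  seg 3: a=2 b=-100/81 c=-35/162 d=35/1458
S(5/2) = 205/144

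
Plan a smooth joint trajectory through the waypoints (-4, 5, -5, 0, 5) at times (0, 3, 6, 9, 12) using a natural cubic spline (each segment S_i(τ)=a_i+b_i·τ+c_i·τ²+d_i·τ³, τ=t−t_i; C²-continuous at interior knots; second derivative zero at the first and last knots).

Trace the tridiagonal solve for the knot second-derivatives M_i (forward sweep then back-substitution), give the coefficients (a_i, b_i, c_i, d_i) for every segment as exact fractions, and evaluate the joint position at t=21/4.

Δ: Δ0=3, Δ1=-10/3, Δ2=5/3, Δ3=5/3
row 1: diag=12, rhs=-38; c'=1/4, d'=-19/6
row 2: denom=12−3·1/4=45/4; d'=(30−3·-19/6)/(45/4)=158/45
row 3: denom=12−3·4/15=56/5; d'=(0−3·158/45)/(56/5)=-79/84
back: M3=-79/84
back: M2=158/45−4/15·-79/84=79/21
back: M1=-19/6−1/4·79/21=-115/28
M: M0=0, M1=-115/28, M2=79/21, M3=-79/84, M4=0
seg 0: a=-4, c=M0/2=0, d=(M1−M0)/(6·3)=-115/504, b=Δ0−h0·(2M0+M1)/6=283/56
seg 1: a=5, c=M1/2=-115/56, d=(M2−M1)/(6·3)=661/1512, b=Δ1−h1·(2M1+M2)/6=-31/28
seg 2: a=-5, c=M2/2=79/42, d=(M3−M2)/(6·3)=-395/1512, b=Δ2−h2·(2M2+M3)/6=-13/8
seg 3: a=0, c=M3/2=-79/168, d=(M4−M3)/(6·3)=79/1512, b=Δ3−h3·(2M3+M4)/6=73/28
t_q=21/4 → seg 1, τ=9/4; S=5+-31/28·τ+-115/56·τ²+661/1512·τ³=-10421/3584

  seg 0: a=-4 b=283/56 c=0 d=-115/504
  seg 1: a=5 b=-31/28 c=-115/56 d=661/1512
  seg 2: a=-5 b=-13/8 c=79/42 d=-395/1512
  seg 3: a=0 b=73/28 c=-79/168 d=79/1512
S(21/4) = -10421/3584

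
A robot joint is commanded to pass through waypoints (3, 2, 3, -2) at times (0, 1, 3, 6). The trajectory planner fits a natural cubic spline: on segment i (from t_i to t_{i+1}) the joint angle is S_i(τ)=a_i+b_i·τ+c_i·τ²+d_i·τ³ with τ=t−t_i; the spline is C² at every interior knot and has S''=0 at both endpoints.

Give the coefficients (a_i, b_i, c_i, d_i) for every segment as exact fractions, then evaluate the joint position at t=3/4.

  seg 0: a=3 b=-113/84 c=0 d=29/84
  seg 1: a=2 b=-13/42 c=29/28 d=-53/168
  seg 2: a=3 b=1/21 c=-6/7 d=2/21
S(3/4) = 547/256

Δ: Δ0=-1, Δ1=1/2, Δ2=-5/3
row 1: diag=6, rhs=9; c'=1/3, d'=3/2
row 2: denom=10−2·1/3=28/3; d'=(-13−2·3/2)/(28/3)=-12/7
back: M2=-12/7
back: M1=3/2−1/3·-12/7=29/14
M: M0=0, M1=29/14, M2=-12/7, M3=0
seg 0: a=3, c=M0/2=0, d=(M1−M0)/(6·1)=29/84, b=Δ0−h0·(2M0+M1)/6=-113/84
seg 1: a=2, c=M1/2=29/28, d=(M2−M1)/(6·2)=-53/168, b=Δ1−h1·(2M1+M2)/6=-13/42
seg 2: a=3, c=M2/2=-6/7, d=(M3−M2)/(6·3)=2/21, b=Δ2−h2·(2M2+M3)/6=1/21
t_q=3/4 → seg 0, τ=3/4; S=3+-113/84·τ+0·τ²+29/84·τ³=547/256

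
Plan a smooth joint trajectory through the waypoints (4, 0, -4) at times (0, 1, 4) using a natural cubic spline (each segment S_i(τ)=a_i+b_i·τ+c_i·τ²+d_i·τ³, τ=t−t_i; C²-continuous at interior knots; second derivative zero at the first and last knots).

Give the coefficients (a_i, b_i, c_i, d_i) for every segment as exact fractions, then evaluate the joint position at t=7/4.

  seg 0: a=4 b=-13/3 c=0 d=1/3
  seg 1: a=0 b=-10/3 c=1 d=-1/9
S(7/4) = -127/64

Δ: Δ0=-4, Δ1=-4/3
row 1: diag=8, rhs=16; c'=3/8, d'=2
back: M1=2
M: M0=0, M1=2, M2=0
seg 0: a=4, c=M0/2=0, d=(M1−M0)/(6·1)=1/3, b=Δ0−h0·(2M0+M1)/6=-13/3
seg 1: a=0, c=M1/2=1, d=(M2−M1)/(6·3)=-1/9, b=Δ1−h1·(2M1+M2)/6=-10/3
t_q=7/4 → seg 1, τ=3/4; S=0+-10/3·τ+1·τ²+-1/9·τ³=-127/64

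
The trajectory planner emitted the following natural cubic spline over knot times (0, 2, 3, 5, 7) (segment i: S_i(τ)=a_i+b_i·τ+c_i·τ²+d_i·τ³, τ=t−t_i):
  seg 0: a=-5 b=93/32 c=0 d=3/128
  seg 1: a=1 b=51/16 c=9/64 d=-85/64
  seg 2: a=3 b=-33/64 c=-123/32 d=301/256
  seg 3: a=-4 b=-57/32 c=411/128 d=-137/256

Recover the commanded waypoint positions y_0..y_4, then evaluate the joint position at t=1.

y_0=-5 y_1=1 y_2=3 y_3=-4 y_4=1
S(1) = -265/128

y_0 = S_0(0) = a_0 = -5
y_1 = S_1(0) = a_1 = 1
y_2 = S_2(0) = a_2 = 3
y_3 = S_3(0) = a_3 = -4
y_4 = S_3(2) = 1
t_q=1 is in segment 0 (τ=1); S_0(τ)=-265/128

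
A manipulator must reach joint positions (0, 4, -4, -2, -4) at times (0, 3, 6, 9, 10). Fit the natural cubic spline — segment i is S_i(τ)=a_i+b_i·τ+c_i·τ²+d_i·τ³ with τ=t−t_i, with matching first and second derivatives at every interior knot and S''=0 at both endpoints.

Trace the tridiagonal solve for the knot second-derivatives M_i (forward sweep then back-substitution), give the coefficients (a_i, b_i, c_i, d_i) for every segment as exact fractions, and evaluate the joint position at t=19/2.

Δ: Δ0=4/3, Δ1=-8/3, Δ2=2/3, Δ3=-2
row 1: diag=12, rhs=-24; c'=1/4, d'=-2
row 2: denom=12−3·1/4=45/4; d'=(20−3·-2)/(45/4)=104/45
row 3: denom=8−3·4/15=36/5; d'=(-16−3·104/45)/(36/5)=-86/27
back: M3=-86/27
back: M2=104/45−4/15·-86/27=256/81
back: M1=-2−1/4·256/81=-226/81
M: M0=0, M1=-226/81, M2=256/81, M3=-86/27, M4=0
seg 0: a=0, c=M0/2=0, d=(M1−M0)/(6·3)=-113/729, b=Δ0−h0·(2M0+M1)/6=221/81
seg 1: a=4, c=M1/2=-113/81, d=(M2−M1)/(6·3)=241/729, b=Δ1−h1·(2M1+M2)/6=-118/81
seg 2: a=-4, c=M2/2=128/81, d=(M3−M2)/(6·3)=-257/729, b=Δ2−h2·(2M2+M3)/6=-73/81
seg 3: a=-2, c=M3/2=-43/27, d=(M4−M3)/(6·1)=43/81, b=Δ3−h3·(2M3+M4)/6=-76/81
t_q=19/2 → seg 3, τ=1/2; S=-2+-76/81·τ+-43/27·τ²+43/81·τ³=-605/216

  seg 0: a=0 b=221/81 c=0 d=-113/729
  seg 1: a=4 b=-118/81 c=-113/81 d=241/729
  seg 2: a=-4 b=-73/81 c=128/81 d=-257/729
  seg 3: a=-2 b=-76/81 c=-43/27 d=43/81
S(19/2) = -605/216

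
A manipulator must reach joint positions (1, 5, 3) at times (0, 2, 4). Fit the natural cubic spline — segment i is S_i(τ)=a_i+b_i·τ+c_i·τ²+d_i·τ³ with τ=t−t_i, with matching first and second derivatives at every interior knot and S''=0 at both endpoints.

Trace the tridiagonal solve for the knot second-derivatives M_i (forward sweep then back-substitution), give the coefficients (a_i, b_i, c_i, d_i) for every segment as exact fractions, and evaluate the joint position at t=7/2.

Δ: Δ0=2, Δ1=-1
row 1: diag=8, rhs=-18; c'=1/4, d'=-9/4
back: M1=-9/4
M: M0=0, M1=-9/4, M2=0
seg 0: a=1, c=M0/2=0, d=(M1−M0)/(6·2)=-3/16, b=Δ0−h0·(2M0+M1)/6=11/4
seg 1: a=5, c=M1/2=-9/8, d=(M2−M1)/(6·2)=3/16, b=Δ1−h1·(2M1+M2)/6=1/2
t_q=7/2 → seg 1, τ=3/2; S=5+1/2·τ+-9/8·τ²+3/16·τ³=493/128

  seg 0: a=1 b=11/4 c=0 d=-3/16
  seg 1: a=5 b=1/2 c=-9/8 d=3/16
S(7/2) = 493/128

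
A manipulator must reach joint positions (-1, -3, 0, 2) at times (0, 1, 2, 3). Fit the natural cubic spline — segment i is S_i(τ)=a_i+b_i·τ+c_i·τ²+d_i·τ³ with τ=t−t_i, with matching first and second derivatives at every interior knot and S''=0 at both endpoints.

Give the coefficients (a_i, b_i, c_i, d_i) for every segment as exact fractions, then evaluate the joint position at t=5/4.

Δ: Δ0=-2, Δ1=3, Δ2=2
row 1: diag=4, rhs=30; c'=1/4, d'=15/2
row 2: denom=4−1·1/4=15/4; d'=(-6−1·15/2)/(15/4)=-18/5
back: M2=-18/5
back: M1=15/2−1/4·-18/5=42/5
M: M0=0, M1=42/5, M2=-18/5, M3=0
seg 0: a=-1, c=M0/2=0, d=(M1−M0)/(6·1)=7/5, b=Δ0−h0·(2M0+M1)/6=-17/5
seg 1: a=-3, c=M1/2=21/5, d=(M2−M1)/(6·1)=-2, b=Δ1−h1·(2M1+M2)/6=4/5
seg 2: a=0, c=M2/2=-9/5, d=(M3−M2)/(6·1)=3/5, b=Δ2−h2·(2M2+M3)/6=16/5
t_q=5/4 → seg 1, τ=1/4; S=-3+4/5·τ+21/5·τ²+-2·τ³=-411/160

  seg 0: a=-1 b=-17/5 c=0 d=7/5
  seg 1: a=-3 b=4/5 c=21/5 d=-2
  seg 2: a=0 b=16/5 c=-9/5 d=3/5
S(5/4) = -411/160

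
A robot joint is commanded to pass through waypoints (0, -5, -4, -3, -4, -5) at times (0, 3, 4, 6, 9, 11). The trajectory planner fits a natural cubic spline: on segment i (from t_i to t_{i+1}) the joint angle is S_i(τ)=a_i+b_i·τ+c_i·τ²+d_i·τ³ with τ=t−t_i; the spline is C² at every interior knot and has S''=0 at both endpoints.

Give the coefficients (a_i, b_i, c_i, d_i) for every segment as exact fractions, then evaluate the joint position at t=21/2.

  seg 0: a=0 b=-7155/2638 c=0 d=8275/71226
  seg 1: a=-5 b=560/1319 c=8275/7914 d=-3721/7914
  seg 2: a=-4 b=8747/7914 c=-1444/3957 d=493/15828
  seg 3: a=-3 b=51/2638 c=-1409/7914 d=718/35613
  seg 4: a=-4 b=-1331/2638 c=9/2638 d=-3/5276
S(21/2) = -200533/42208

Δ: Δ0=-5/3, Δ1=1, Δ2=1/2, Δ3=-1/3, Δ4=-1/2
row 1: diag=8, rhs=16; c'=1/8, d'=2
row 2: denom=6−1·1/8=47/8; d'=(-3−1·2)/(47/8)=-40/47
row 3: denom=10−2·16/47=438/47; d'=(-5−2·-40/47)/(438/47)=-155/438
row 4: denom=10−3·47/146=1319/146; d'=(-1−3·-155/438)/(1319/146)=9/1319
back: M4=9/1319
back: M3=-155/438−47/146·9/1319=-1409/3957
back: M2=-40/47−16/47·-1409/3957=-2888/3957
back: M1=2−1/8·-2888/3957=8275/3957
M: M0=0, M1=8275/3957, M2=-2888/3957, M3=-1409/3957, M4=9/1319, M5=0
seg 0: a=0, c=M0/2=0, d=(M1−M0)/(6·3)=8275/71226, b=Δ0−h0·(2M0+M1)/6=-7155/2638
seg 1: a=-5, c=M1/2=8275/7914, d=(M2−M1)/(6·1)=-3721/7914, b=Δ1−h1·(2M1+M2)/6=560/1319
seg 2: a=-4, c=M2/2=-1444/3957, d=(M3−M2)/(6·2)=493/15828, b=Δ2−h2·(2M2+M3)/6=8747/7914
seg 3: a=-3, c=M3/2=-1409/7914, d=(M4−M3)/(6·3)=718/35613, b=Δ3−h3·(2M3+M4)/6=51/2638
seg 4: a=-4, c=M4/2=9/2638, d=(M5−M4)/(6·2)=-3/5276, b=Δ4−h4·(2M4+M5)/6=-1331/2638
t_q=21/2 → seg 4, τ=3/2; S=-4+-1331/2638·τ+9/2638·τ²+-3/5276·τ³=-200533/42208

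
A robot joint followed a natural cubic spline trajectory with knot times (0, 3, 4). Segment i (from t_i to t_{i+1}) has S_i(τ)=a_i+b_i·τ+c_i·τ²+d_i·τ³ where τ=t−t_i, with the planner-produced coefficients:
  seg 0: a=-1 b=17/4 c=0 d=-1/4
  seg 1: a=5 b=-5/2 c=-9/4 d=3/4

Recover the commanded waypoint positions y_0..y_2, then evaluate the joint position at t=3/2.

y_0=-1 y_1=5 y_2=1
S(3/2) = 145/32

y_0 = S_0(0) = a_0 = -1
y_1 = S_1(0) = a_1 = 5
y_2 = S_1(1) = 1
t_q=3/2 is in segment 0 (τ=3/2); S_0(τ)=145/32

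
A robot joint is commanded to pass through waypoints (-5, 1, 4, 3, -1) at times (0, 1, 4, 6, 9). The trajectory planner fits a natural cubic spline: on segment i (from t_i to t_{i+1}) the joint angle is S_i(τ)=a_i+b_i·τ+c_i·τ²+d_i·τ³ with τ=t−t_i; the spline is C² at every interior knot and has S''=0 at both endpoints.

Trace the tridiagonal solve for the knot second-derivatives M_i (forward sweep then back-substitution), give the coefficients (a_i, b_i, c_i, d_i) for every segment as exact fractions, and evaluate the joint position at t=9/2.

Δ: Δ0=6, Δ1=1, Δ2=-1/2, Δ3=-4/3
row 1: diag=8, rhs=-30; c'=3/8, d'=-15/4
row 2: denom=10−3·3/8=71/8; d'=(-9−3·-15/4)/(71/8)=18/71
row 3: denom=10−2·16/71=678/71; d'=(-5−2·18/71)/(678/71)=-391/678
back: M3=-391/678
back: M2=18/71−16/71·-391/678=130/339
back: M1=-15/4−3/8·130/339=-440/113
M: M0=0, M1=-440/113, M2=130/339, M3=-391/678, M4=0
seg 0: a=-5, c=M0/2=0, d=(M1−M0)/(6·1)=-220/339, b=Δ0−h0·(2M0+M1)/6=2254/339
seg 1: a=1, c=M1/2=-220/113, d=(M2−M1)/(6·3)=725/3051, b=Δ1−h1·(2M1+M2)/6=1594/339
seg 2: a=4, c=M2/2=65/339, d=(M3−M2)/(6·2)=-217/2712, b=Δ2−h2·(2M2+M3)/6=-191/339
seg 3: a=3, c=M3/2=-391/1356, d=(M4−M3)/(6·3)=391/12204, b=Δ3−h3·(2M3+M4)/6=-171/226
t_q=9/2 → seg 2, τ=1/2; S=4+-191/339·τ+65/339·τ²+-217/2712·τ³=27165/7232

  seg 0: a=-5 b=2254/339 c=0 d=-220/339
  seg 1: a=1 b=1594/339 c=-220/113 d=725/3051
  seg 2: a=4 b=-191/339 c=65/339 d=-217/2712
  seg 3: a=3 b=-171/226 c=-391/1356 d=391/12204
S(9/2) = 27165/7232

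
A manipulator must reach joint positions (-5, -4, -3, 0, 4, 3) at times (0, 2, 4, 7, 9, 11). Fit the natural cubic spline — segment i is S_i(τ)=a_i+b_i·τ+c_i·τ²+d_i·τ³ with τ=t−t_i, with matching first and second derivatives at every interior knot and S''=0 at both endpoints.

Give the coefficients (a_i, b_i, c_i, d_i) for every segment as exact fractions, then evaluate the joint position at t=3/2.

Δ: Δ0=1/2, Δ1=1/2, Δ2=1, Δ3=2, Δ4=-1/2
row 1: diag=8, rhs=0; c'=1/4, d'=0
row 2: denom=10−2·1/4=19/2; d'=(3−2·0)/(19/2)=6/19
row 3: denom=10−3·6/19=172/19; d'=(6−3·6/19)/(172/19)=24/43
row 4: denom=8−2·19/86=325/43; d'=(-15−2·24/43)/(325/43)=-693/325
back: M4=-693/325
back: M3=24/43−19/86·-693/325=669/650
back: M2=6/19−6/19·669/650=-3/325
back: M1=0−1/4·-3/325=3/1300
M: M0=0, M1=3/1300, M2=-3/325, M3=669/650, M4=-693/325, M5=0
seg 0: a=-5, c=M0/2=0, d=(M1−M0)/(6·2)=1/5200, b=Δ0−h0·(2M0+M1)/6=649/1300
seg 1: a=-4, c=M1/2=3/2600, d=(M2−M1)/(6·2)=-1/1040, b=Δ1−h1·(2M1+M2)/6=163/325
seg 2: a=-3, c=M2/2=-3/650, d=(M3−M2)/(6·3)=3/52, b=Δ2−h2·(2M2+M3)/6=643/1300
seg 3: a=0, c=M3/2=669/1300, d=(M4−M3)/(6·2)=-137/520, b=Δ3−h3·(2M3+M4)/6=658/325
seg 4: a=4, c=M4/2=-693/650, d=(M5−M4)/(6·2)=231/1300, b=Δ4−h4·(2M4+M5)/6=599/650
t_q=3/2 → seg 0, τ=3/2; S=-5+649/1300·τ+0·τ²+1/5200·τ³=-176821/41600

  seg 0: a=-5 b=649/1300 c=0 d=1/5200
  seg 1: a=-4 b=163/325 c=3/2600 d=-1/1040
  seg 2: a=-3 b=643/1300 c=-3/650 d=3/52
  seg 3: a=0 b=658/325 c=669/1300 d=-137/520
  seg 4: a=4 b=599/650 c=-693/650 d=231/1300
S(3/2) = -176821/41600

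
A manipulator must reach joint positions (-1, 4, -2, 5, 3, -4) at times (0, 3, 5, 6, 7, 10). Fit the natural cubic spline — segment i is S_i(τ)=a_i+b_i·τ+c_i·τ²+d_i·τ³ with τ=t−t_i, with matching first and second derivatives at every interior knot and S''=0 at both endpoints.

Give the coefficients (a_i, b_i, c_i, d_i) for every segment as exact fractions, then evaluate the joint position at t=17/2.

Δ: Δ0=5/3, Δ1=-3, Δ2=7, Δ3=-2, Δ4=-7/3
row 1: diag=10, rhs=-28; c'=1/5, d'=-14/5
row 2: denom=6−2·1/5=28/5; d'=(60−2·-14/5)/(28/5)=82/7
row 3: denom=4−1·5/28=107/28; d'=(-54−1·82/7)/(107/28)=-1840/107
row 4: denom=8−1·28/107=828/107; d'=(-2−1·-1840/107)/(828/107)=271/138
back: M4=271/138
back: M3=-1840/107−28/107·271/138=-1222/69
back: M2=82/7−5/28·-1222/69=2053/138
back: M1=-14/5−1/5·2053/138=-797/138
M: M0=0, M1=-797/138, M2=2053/138, M3=-1222/69, M4=271/138, M5=0
seg 0: a=-1, c=M0/2=0, d=(M1−M0)/(6·3)=-797/2484, b=Δ0−h0·(2M0+M1)/6=419/92
seg 1: a=4, c=M1/2=-797/276, d=(M2−M1)/(6·2)=475/276, b=Δ1−h1·(2M1+M2)/6=-189/46
seg 2: a=-2, c=M2/2=2053/276, d=(M3−M2)/(6·1)=-1499/276, b=Δ2−h2·(2M2+M3)/6=689/138
seg 3: a=5, c=M3/2=-611/69, d=(M4−M3)/(6·1)=905/276, b=Δ3−h3·(2M3+M4)/6=329/92
seg 4: a=3, c=M4/2=271/276, d=(M5−M4)/(6·3)=-271/2484, b=Δ4−h4·(2M4+M5)/6=-593/138
t_q=17/2 → seg 4, τ=3/2; S=3+-593/138·τ+271/276·τ²+-271/2484·τ³=-1181/736

  seg 0: a=-1 b=419/92 c=0 d=-797/2484
  seg 1: a=4 b=-189/46 c=-797/276 d=475/276
  seg 2: a=-2 b=689/138 c=2053/276 d=-1499/276
  seg 3: a=5 b=329/92 c=-611/69 d=905/276
  seg 4: a=3 b=-593/138 c=271/276 d=-271/2484
S(17/2) = -1181/736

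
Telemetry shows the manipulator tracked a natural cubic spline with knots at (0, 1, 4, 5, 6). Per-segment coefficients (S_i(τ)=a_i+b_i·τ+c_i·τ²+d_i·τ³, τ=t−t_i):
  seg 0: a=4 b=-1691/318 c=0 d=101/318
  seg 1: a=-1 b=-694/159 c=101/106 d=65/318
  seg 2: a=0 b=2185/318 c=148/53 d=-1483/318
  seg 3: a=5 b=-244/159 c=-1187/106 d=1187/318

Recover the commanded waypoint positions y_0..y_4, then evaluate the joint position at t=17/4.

y_0=4 y_1=-1 y_2=0 y_3=5 y_4=-4
S(17/4) = 12343/6784

y_0 = S_0(0) = a_0 = 4
y_1 = S_1(0) = a_1 = -1
y_2 = S_2(0) = a_2 = 0
y_3 = S_3(0) = a_3 = 5
y_4 = S_3(1) = -4
t_q=17/4 is in segment 2 (τ=1/4); S_2(τ)=12343/6784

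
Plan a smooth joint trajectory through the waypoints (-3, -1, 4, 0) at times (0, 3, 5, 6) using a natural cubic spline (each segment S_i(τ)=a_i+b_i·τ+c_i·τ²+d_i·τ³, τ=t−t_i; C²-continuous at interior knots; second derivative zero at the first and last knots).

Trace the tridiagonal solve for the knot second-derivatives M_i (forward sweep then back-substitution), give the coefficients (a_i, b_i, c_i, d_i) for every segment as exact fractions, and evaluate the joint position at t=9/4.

Δ: Δ0=2/3, Δ1=5/2, Δ2=-4
row 1: diag=10, rhs=11; c'=1/5, d'=11/10
row 2: denom=6−2·1/5=28/5; d'=(-39−2·11/10)/(28/5)=-103/14
back: M2=-103/14
back: M1=11/10−1/5·-103/14=18/7
M: M0=0, M1=18/7, M2=-103/14, M3=0
seg 0: a=-3, c=M0/2=0, d=(M1−M0)/(6·3)=1/7, b=Δ0−h0·(2M0+M1)/6=-13/21
seg 1: a=-1, c=M1/2=9/7, d=(M2−M1)/(6·2)=-139/168, b=Δ1−h1·(2M1+M2)/6=68/21
seg 2: a=4, c=M2/2=-103/28, d=(M3−M2)/(6·1)=103/84, b=Δ2−h2·(2M2+M3)/6=-65/42
t_q=9/4 → seg 0, τ=9/4; S=-3+-13/21·τ+0·τ²+1/7·τ³=-177/64

  seg 0: a=-3 b=-13/21 c=0 d=1/7
  seg 1: a=-1 b=68/21 c=9/7 d=-139/168
  seg 2: a=4 b=-65/42 c=-103/28 d=103/84
S(9/4) = -177/64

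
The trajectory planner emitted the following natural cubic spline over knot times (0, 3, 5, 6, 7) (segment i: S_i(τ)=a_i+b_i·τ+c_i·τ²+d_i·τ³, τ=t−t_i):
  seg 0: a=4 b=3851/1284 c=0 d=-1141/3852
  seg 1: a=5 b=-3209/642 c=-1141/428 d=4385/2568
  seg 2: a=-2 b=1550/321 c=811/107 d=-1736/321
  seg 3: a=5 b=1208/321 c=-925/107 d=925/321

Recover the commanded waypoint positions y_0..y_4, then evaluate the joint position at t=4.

y_0 = S_0(0) = a_0 = 4
y_1 = S_1(0) = a_1 = 5
y_2 = S_2(0) = a_2 = -2
y_3 = S_3(0) = a_3 = 5
y_4 = S_3(1) = 3
t_q=4 is in segment 1 (τ=1); S_1(τ)=-819/856

y_0=4 y_1=5 y_2=-2 y_3=5 y_4=3
S(4) = -819/856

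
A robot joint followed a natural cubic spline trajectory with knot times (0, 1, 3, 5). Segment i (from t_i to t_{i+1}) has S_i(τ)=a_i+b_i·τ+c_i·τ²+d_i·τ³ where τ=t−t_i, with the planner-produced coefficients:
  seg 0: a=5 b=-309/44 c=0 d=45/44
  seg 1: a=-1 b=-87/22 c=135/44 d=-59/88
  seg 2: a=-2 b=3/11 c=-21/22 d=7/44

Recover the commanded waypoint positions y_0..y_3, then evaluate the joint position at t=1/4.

y_0=5 y_1=-1 y_2=-2 y_3=-4
S(1/4) = 9181/2816

y_0 = S_0(0) = a_0 = 5
y_1 = S_1(0) = a_1 = -1
y_2 = S_2(0) = a_2 = -2
y_3 = S_2(2) = -4
t_q=1/4 is in segment 0 (τ=1/4); S_0(τ)=9181/2816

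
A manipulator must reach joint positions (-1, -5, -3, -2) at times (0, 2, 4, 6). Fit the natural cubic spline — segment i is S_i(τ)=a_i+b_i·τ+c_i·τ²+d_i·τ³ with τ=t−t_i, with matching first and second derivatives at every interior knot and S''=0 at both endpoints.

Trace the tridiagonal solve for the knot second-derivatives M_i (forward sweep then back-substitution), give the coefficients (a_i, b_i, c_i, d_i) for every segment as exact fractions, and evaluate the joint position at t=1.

Δ: Δ0=-2, Δ1=1, Δ2=1/2
row 1: diag=8, rhs=18; c'=1/4, d'=9/4
row 2: denom=8−2·1/4=15/2; d'=(-3−2·9/4)/(15/2)=-1
back: M2=-1
back: M1=9/4−1/4·-1=5/2
M: M0=0, M1=5/2, M2=-1, M3=0
seg 0: a=-1, c=M0/2=0, d=(M1−M0)/(6·2)=5/24, b=Δ0−h0·(2M0+M1)/6=-17/6
seg 1: a=-5, c=M1/2=5/4, d=(M2−M1)/(6·2)=-7/24, b=Δ1−h1·(2M1+M2)/6=-1/3
seg 2: a=-3, c=M2/2=-1/2, d=(M3−M2)/(6·2)=1/12, b=Δ2−h2·(2M2+M3)/6=7/6
t_q=1 → seg 0, τ=1; S=-1+-17/6·τ+0·τ²+5/24·τ³=-29/8

  seg 0: a=-1 b=-17/6 c=0 d=5/24
  seg 1: a=-5 b=-1/3 c=5/4 d=-7/24
  seg 2: a=-3 b=7/6 c=-1/2 d=1/12
S(1) = -29/8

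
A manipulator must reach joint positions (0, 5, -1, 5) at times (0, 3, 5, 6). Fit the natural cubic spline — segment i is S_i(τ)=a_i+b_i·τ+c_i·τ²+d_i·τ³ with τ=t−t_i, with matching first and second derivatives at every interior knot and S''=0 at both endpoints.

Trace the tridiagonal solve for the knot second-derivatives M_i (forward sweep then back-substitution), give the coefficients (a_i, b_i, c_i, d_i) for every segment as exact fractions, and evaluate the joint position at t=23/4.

  seg 0: a=0 b=347/84 c=0 d=-23/84
  seg 1: a=5 b=-137/42 c=-69/28 d=109/84
  seg 2: a=-1 b=103/42 c=149/28 d=-149/84
S(23/4) = 5527/1792

Δ: Δ0=5/3, Δ1=-3, Δ2=6
row 1: diag=10, rhs=-28; c'=1/5, d'=-14/5
row 2: denom=6−2·1/5=28/5; d'=(54−2·-14/5)/(28/5)=149/14
back: M2=149/14
back: M1=-14/5−1/5·149/14=-69/14
M: M0=0, M1=-69/14, M2=149/14, M3=0
seg 0: a=0, c=M0/2=0, d=(M1−M0)/(6·3)=-23/84, b=Δ0−h0·(2M0+M1)/6=347/84
seg 1: a=5, c=M1/2=-69/28, d=(M2−M1)/(6·2)=109/84, b=Δ1−h1·(2M1+M2)/6=-137/42
seg 2: a=-1, c=M2/2=149/28, d=(M3−M2)/(6·1)=-149/84, b=Δ2−h2·(2M2+M3)/6=103/42
t_q=23/4 → seg 2, τ=3/4; S=-1+103/42·τ+149/28·τ²+-149/84·τ³=5527/1792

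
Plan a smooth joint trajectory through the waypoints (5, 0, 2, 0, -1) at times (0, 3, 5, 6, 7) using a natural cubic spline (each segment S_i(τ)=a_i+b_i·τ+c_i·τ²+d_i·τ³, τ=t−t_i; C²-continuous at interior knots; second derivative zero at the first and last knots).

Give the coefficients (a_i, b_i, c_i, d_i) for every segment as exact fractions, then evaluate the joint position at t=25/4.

Δ: Δ0=-5/3, Δ1=1, Δ2=-2, Δ3=-1
row 1: diag=10, rhs=16; c'=1/5, d'=8/5
row 2: denom=6−2·1/5=28/5; d'=(-18−2·8/5)/(28/5)=-53/14
row 3: denom=4−1·5/28=107/28; d'=(6−1·-53/14)/(107/28)=274/107
back: M3=274/107
back: M2=-53/14−5/28·274/107=-454/107
back: M1=8/5−1/5·-454/107=262/107
M: M0=0, M1=262/107, M2=-454/107, M3=274/107, M4=0
seg 0: a=5, c=M0/2=0, d=(M1−M0)/(6·3)=131/963, b=Δ0−h0·(2M0+M1)/6=-928/321
seg 1: a=0, c=M1/2=131/107, d=(M2−M1)/(6·2)=-179/321, b=Δ1−h1·(2M1+M2)/6=251/321
seg 2: a=2, c=M2/2=-227/107, d=(M3−M2)/(6·1)=364/321, b=Δ2−h2·(2M2+M3)/6=-325/321
seg 3: a=0, c=M3/2=137/107, d=(M4−M3)/(6·1)=-137/321, b=Δ3−h3·(2M3+M4)/6=-595/321
t_q=25/4 → seg 3, τ=1/4; S=0+-595/321·τ+137/107·τ²+-137/321·τ³=-2671/6848

  seg 0: a=5 b=-928/321 c=0 d=131/963
  seg 1: a=0 b=251/321 c=131/107 d=-179/321
  seg 2: a=2 b=-325/321 c=-227/107 d=364/321
  seg 3: a=0 b=-595/321 c=137/107 d=-137/321
S(25/4) = -2671/6848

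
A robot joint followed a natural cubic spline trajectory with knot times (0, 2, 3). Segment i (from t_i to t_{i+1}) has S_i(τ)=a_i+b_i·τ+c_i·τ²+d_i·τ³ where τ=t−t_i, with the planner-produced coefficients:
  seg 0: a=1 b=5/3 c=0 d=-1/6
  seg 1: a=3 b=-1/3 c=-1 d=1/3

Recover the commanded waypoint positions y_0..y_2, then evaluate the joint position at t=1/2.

y_0 = S_0(0) = a_0 = 1
y_1 = S_1(0) = a_1 = 3
y_2 = S_1(1) = 2
t_q=1/2 is in segment 0 (τ=1/2); S_0(τ)=29/16

y_0=1 y_1=3 y_2=2
S(1/2) = 29/16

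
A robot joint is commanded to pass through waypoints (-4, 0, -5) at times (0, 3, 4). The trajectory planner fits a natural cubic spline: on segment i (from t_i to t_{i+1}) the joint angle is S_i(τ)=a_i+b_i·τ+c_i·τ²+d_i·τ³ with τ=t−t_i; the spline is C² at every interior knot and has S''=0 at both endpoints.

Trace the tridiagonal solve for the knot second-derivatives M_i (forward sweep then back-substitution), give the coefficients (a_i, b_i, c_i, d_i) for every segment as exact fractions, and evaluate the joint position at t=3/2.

Δ: Δ0=4/3, Δ1=-5
row 1: diag=8, rhs=-38; c'=1/8, d'=-19/4
back: M1=-19/4
M: M0=0, M1=-19/4, M2=0
seg 0: a=-4, c=M0/2=0, d=(M1−M0)/(6·3)=-19/72, b=Δ0−h0·(2M0+M1)/6=89/24
seg 1: a=0, c=M1/2=-19/8, d=(M2−M1)/(6·1)=19/24, b=Δ1−h1·(2M1+M2)/6=-41/12
t_q=3/2 → seg 0, τ=3/2; S=-4+89/24·τ+0·τ²+-19/72·τ³=43/64

  seg 0: a=-4 b=89/24 c=0 d=-19/72
  seg 1: a=0 b=-41/12 c=-19/8 d=19/24
S(3/2) = 43/64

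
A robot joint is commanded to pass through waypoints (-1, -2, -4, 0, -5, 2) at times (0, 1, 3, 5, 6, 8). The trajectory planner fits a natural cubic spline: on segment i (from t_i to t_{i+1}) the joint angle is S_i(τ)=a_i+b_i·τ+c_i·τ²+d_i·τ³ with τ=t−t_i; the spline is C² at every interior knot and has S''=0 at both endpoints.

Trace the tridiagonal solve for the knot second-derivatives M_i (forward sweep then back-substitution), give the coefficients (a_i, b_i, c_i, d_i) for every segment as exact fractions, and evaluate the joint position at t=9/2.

  seg 0: a=-1 b=-246/349 c=0 d=-103/349
  seg 1: a=-2 b=-555/349 c=-309/349 d=206/349
  seg 2: a=-4 b=681/349 c=927/349 d=-1837/1396
  seg 3: a=0 b=-1122/349 c=-3657/698 d=2411/698
  seg 4: a=-5 b=-2325/698 c=1788/349 d=-298/349
S(9/2) = 5161/11168

Δ: Δ0=-1, Δ1=-1, Δ2=2, Δ3=-5, Δ4=7/2
row 1: diag=6, rhs=0; c'=1/3, d'=0
row 2: denom=8−2·1/3=22/3; d'=(18−2·0)/(22/3)=27/11
row 3: denom=6−2·3/11=60/11; d'=(-42−2·27/11)/(60/11)=-43/5
row 4: denom=6−1·11/60=349/60; d'=(51−1·-43/5)/(349/60)=3576/349
back: M4=3576/349
back: M3=-43/5−11/60·3576/349=-3657/349
back: M2=27/11−3/11·-3657/349=1854/349
back: M1=0−1/3·1854/349=-618/349
M: M0=0, M1=-618/349, M2=1854/349, M3=-3657/349, M4=3576/349, M5=0
seg 0: a=-1, c=M0/2=0, d=(M1−M0)/(6·1)=-103/349, b=Δ0−h0·(2M0+M1)/6=-246/349
seg 1: a=-2, c=M1/2=-309/349, d=(M2−M1)/(6·2)=206/349, b=Δ1−h1·(2M1+M2)/6=-555/349
seg 2: a=-4, c=M2/2=927/349, d=(M3−M2)/(6·2)=-1837/1396, b=Δ2−h2·(2M2+M3)/6=681/349
seg 3: a=0, c=M3/2=-3657/698, d=(M4−M3)/(6·1)=2411/698, b=Δ3−h3·(2M3+M4)/6=-1122/349
seg 4: a=-5, c=M4/2=1788/349, d=(M5−M4)/(6·2)=-298/349, b=Δ4−h4·(2M4+M5)/6=-2325/698
t_q=9/2 → seg 2, τ=3/2; S=-4+681/349·τ+927/349·τ²+-1837/1396·τ³=5161/11168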